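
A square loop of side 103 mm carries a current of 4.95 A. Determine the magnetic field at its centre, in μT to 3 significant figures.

Each side is a finite straight segment at perpendicular distance d = a/(2 tan(π/4)) = 0.0515 m from the centre, with end-angles ±π/4.
One side contributes B₁ = (μ₀I/4πd)·2 sin(π/4) = 1.36×10⁻⁵ T.
All 4 sides add in the same direction: B = 4 × 1.36×10⁻⁵ = 5.44×10⁻⁵ T.

B ≈ 54.4 μT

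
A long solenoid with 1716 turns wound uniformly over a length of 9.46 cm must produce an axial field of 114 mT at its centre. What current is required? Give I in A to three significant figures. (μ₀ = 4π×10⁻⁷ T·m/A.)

I ≈ 5.00 A

Inside a long solenoid B = μ₀nI with n = 1.814×10⁴ m⁻¹, so I = B/(μ₀n).
I = 0.114 / (4π×10⁻⁷ × 1.814×10⁴) = 5.00 A.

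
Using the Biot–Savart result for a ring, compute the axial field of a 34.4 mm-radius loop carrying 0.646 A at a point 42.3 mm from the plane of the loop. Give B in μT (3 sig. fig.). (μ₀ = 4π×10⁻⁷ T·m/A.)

B ≈ 2.96 μT

On the axis of a circular loop, B = μ₀IR² / [2(R²+z²)^(3/2)].
R² + z² = (0.0344)² + (0.0423)² = 0.002973 m², and (R²+z²)^(3/2) = 1.62×10⁻⁴ m³.
B = (4π×10⁻⁷ × 0.646 × 0.001183) / (2 × 1.62×10⁻⁴) = 2.96×10⁻⁶ T.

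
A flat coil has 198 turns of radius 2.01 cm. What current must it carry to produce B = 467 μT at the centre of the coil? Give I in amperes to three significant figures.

For an N-turn coil, B = Nμ₀I/(2R) with R = 0.0201 m, so I = 2RB/(Nμ₀) = 2 × 0.0201 × 4.67×10⁻⁴ / (198 × 4π×10⁻⁷) = 7.55×10⁻² A.

I ≈ 0.0755 A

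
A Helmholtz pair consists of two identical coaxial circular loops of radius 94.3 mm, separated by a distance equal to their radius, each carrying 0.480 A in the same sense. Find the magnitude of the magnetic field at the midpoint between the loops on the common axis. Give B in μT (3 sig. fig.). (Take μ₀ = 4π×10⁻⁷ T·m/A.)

Each loop contributes B = μ₀IR²/[2(R²+z²)^(3/2)] on the axis, with z measured from that loop.
Loop 1 (z = 0.04715 m): B₁ = 2.29×10⁻⁶ T. Loop 2 (z = 0.04715 m): B₂ = 2.29×10⁻⁶ T.
The fields add: B = B₁ + B₂ = 4.58×10⁻⁶ T.

B ≈ 4.58 μT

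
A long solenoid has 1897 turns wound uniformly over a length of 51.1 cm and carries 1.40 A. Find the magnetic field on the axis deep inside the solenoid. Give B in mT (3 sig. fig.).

Inside a long solenoid, B = μ₀nI with n = 3712 turns/m.
B = 4π×10⁻⁷ × 3712 × 1.40 = 6.53×10⁻³ T.

B ≈ 6.53 mT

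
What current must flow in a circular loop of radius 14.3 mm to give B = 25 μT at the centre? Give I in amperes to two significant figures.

I ≈ 0.57 A

At the centre of a circular loop B = μ₀I/(2R), so I = 2RB/μ₀.
With R = 0.0143 m, I = 2 × 0.0143 × 2.50×10⁻⁵ / (4π×10⁻⁷) = 0.569 A.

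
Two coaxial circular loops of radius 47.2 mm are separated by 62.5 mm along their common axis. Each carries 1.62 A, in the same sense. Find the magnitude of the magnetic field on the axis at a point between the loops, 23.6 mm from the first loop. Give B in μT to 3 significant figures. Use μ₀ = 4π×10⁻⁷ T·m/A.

Each loop contributes B = μ₀IR²/[2(R²+z²)^(3/2)] on the axis, with z measured from that loop.
Loop 1 (z = 0.0236 m): B₁ = 1.54×10⁻⁵ T. Loop 2 (z = 0.0389 m): B₂ = 9.91×10⁻⁶ T.
The fields add: B = B₁ + B₂ = 2.53×10⁻⁵ T.

B ≈ 25.3 μT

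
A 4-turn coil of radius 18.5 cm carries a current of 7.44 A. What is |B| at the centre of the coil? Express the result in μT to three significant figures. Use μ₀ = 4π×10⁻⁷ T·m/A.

For an N-turn flat coil, B = Nμ₀I/(2R) with R = 0.185 m.
B = 4 × 2.53×10⁻⁵ T = 1.01×10⁻⁴ T.

B ≈ 101 μT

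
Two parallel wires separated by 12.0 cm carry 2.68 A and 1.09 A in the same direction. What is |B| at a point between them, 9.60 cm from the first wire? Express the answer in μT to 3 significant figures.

B ≈ 3.50 μT

Each long wire gives B = μ₀I/(2πd). Distances are d₁ = 0.096 m and d₂ = 0.024 m.
B₁ = 5.58×10⁻⁶ T, B₂ = 9.08×10⁻⁶ T.
Between parallel currents the two contributions point in opposite directions, so they subtract. B = |B₁ − B₂| = |5.58×10⁻⁶ − 9.08×10⁻⁶| = 3.50×10⁻⁶ T.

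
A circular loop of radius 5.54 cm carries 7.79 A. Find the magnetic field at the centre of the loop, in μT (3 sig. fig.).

At the centre of a circular loop the Biot–Savart law gives B = μ₀I/(2R).
B = (4π×10⁻⁷ × 7.79) / (2 × 0.0554) = 8.84×10⁻⁵ T.

B ≈ 88.4 μT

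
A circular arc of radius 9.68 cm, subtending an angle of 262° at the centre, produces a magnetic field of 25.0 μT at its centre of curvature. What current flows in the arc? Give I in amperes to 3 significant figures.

I ≈ 5.29 A

For a circular arc, B = μ₀Iφ/(4πR) with φ in radians; here φ = 4.573 rad.
So I = 4πRB/(μ₀φ) = 4π × 0.0968 × 2.50×10⁻⁵ / (4π×10⁻⁷ × 4.573) = 5.29 A.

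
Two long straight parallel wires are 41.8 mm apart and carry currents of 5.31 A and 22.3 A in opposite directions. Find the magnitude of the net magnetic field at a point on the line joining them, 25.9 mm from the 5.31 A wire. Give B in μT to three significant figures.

B ≈ 322 μT

Each long wire gives B = μ₀I/(2πd). Distances are d₁ = 0.0259 m and d₂ = 0.0159 m.
B₁ = 4.10×10⁻⁵ T, B₂ = 2.81×10⁻⁴ T.
Between antiparallel currents both contributions point the same way, so they add. B = B₁ + B₂ = 4.10×10⁻⁵ + 2.81×10⁻⁴ = 3.22×10⁻⁴ T.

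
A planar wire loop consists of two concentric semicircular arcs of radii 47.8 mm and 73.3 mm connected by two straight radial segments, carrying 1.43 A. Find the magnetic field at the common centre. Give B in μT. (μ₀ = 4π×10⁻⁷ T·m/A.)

B ≈ 3.27 μT

The radial connectors point toward the centre, so dl × r̂ = 0 and they contribute nothing.
Each semicircle gives μ₀I/(4R): inner arc 9.40×10⁻⁶ T, outer arc 6.13×10⁻⁶ T.
The two arcs carry current in opposite angular senses, so their fields oppose: B = |9.40×10⁻⁶ − 6.13×10⁻⁶| = 3.27×10⁻⁶ T.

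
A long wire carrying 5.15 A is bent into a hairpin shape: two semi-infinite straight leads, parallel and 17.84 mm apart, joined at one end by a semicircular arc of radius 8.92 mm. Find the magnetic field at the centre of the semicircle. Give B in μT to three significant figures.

B ≈ 297 μT

The semicircular arc contributes B_arc = μ₀I·π/(4πR) = μ₀I/(4R) = 1.81×10⁻⁴ T.
Each semi-infinite lead is at perpendicular distance R = 0.00892 m from the centre, with the perpendicular foot at its near end, so it contributes μ₀I/(4πR); both point the same way, together 1.15×10⁻⁴ T.
Arc and leads all point the same direction: B = 1.81×10⁻⁴ + 1.15×10⁻⁴ = 2.97×10⁻⁴ T.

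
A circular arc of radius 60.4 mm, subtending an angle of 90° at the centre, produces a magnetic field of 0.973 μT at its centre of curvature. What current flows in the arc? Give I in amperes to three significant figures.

For a circular arc, B = μ₀Iφ/(4πR) with φ in radians; here φ = 1.571 rad.
So I = 4πRB/(μ₀φ) = 4π × 0.0604 × 9.73×10⁻⁷ / (4π×10⁻⁷ × 1.571) = 0.374 A.

I ≈ 0.374 A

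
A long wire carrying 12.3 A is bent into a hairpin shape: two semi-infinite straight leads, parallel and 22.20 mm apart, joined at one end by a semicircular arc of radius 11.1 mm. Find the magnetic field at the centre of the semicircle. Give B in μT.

B ≈ 570 μT

The semicircular arc contributes B_arc = μ₀I·π/(4πR) = μ₀I/(4R) = 3.48×10⁻⁴ T.
Each semi-infinite lead is at perpendicular distance R = 0.0111 m from the centre, with the perpendicular foot at its near end, so it contributes μ₀I/(4πR); both point the same way, together 2.22×10⁻⁴ T.
Arc and leads all point the same direction: B = 3.48×10⁻⁴ + 2.22×10⁻⁴ = 5.70×10⁻⁴ T.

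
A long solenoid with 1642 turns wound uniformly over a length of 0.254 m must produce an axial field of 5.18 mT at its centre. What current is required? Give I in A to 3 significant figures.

I ≈ 0.638 A

Inside a long solenoid B = μ₀nI with n = 6465 m⁻¹, so I = B/(μ₀n).
I = 5.18×10⁻³ / (4π×10⁻⁷ × 6465) = 0.638 A.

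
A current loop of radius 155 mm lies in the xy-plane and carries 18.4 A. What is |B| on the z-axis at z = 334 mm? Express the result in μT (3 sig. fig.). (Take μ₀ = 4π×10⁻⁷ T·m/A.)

On the axis of a circular loop, B = μ₀IR² / [2(R²+z²)^(3/2)].
R² + z² = (0.155)² + (0.334)² = 0.1356 m², and (R²+z²)^(3/2) = 4.99×10⁻² m³.
B = (4π×10⁻⁷ × 18.4 × 0.02403) / (2 × 4.99×10⁻²) = 5.56×10⁻⁶ T.

B ≈ 5.56 μT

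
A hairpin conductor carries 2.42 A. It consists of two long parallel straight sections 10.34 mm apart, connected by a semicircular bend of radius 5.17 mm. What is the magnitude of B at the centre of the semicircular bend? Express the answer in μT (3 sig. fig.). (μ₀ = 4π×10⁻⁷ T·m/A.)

B ≈ 241 μT

The semicircular arc contributes B_arc = μ₀I·π/(4πR) = μ₀I/(4R) = 1.47×10⁻⁴ T.
Each semi-infinite lead is at perpendicular distance R = 0.00517 m from the centre, with the perpendicular foot at its near end, so it contributes μ₀I/(4πR); both point the same way, together 9.36×10⁻⁵ T.
Arc and leads all point the same direction: B = 1.47×10⁻⁴ + 9.36×10⁻⁵ = 2.41×10⁻⁴ T.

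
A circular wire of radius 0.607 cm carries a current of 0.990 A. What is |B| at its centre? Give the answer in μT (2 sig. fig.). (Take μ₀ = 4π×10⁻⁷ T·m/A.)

B ≈ 100 μT

At the centre of a circular loop the Biot–Savart law gives B = μ₀I/(2R).
B = (4π×10⁻⁷ × 0.990) / (2 × 0.00607) = 1.02×10⁻⁴ T.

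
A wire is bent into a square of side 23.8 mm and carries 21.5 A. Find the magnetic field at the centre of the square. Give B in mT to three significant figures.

Each side is a finite straight segment at perpendicular distance d = a/(2 tan(π/4)) = 0.0119 m from the centre, with end-angles ±π/4.
One side contributes B₁ = (μ₀I/4πd)·2 sin(π/4) = 2.56×10⁻⁴ T.
All 4 sides add in the same direction: B = 4 × 2.56×10⁻⁴ = 1.02×10⁻³ T.

B ≈ 1.02 mT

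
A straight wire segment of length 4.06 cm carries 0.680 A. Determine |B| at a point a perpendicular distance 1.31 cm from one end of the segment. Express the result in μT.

B ≈ 4.94 μT

For a finite straight segment, B = (μ₀I/4πd)(sinθ₁ + sinθ₂), where θ₁, θ₂ are the angles from the perpendicular to each end.
The perpendicular foot is at one end, so the two end-offsets along the wire are 0 and L = 0.0406 m.
sinθ₁ = 0/√(0²+0.0131²) = 0.0000; sinθ₂ = 0.0406/√(0.0406²+0.0131²) = 0.9517.
B = (4π×10⁻⁷ × 0.680) / (4π × 0.0131) × (0.0000 + 0.9517) = 4.94×10⁻⁶ T.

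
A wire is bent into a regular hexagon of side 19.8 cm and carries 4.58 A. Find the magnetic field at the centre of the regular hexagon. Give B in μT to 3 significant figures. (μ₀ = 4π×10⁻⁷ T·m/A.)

B ≈ 16.0 μT

Each side is a finite straight segment at perpendicular distance d = a/(2 tan(π/6)) = 0.1715 m from the centre, with end-angles ±π/6.
One side contributes B₁ = (μ₀I/4πd)·2 sin(π/6) = 2.67×10⁻⁶ T.
All 6 sides add in the same direction: B = 6 × 2.67×10⁻⁶ = 1.60×10⁻⁵ T.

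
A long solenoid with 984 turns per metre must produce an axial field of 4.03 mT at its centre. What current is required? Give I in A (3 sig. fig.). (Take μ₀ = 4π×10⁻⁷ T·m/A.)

I ≈ 3.26 A

Inside a long solenoid B = μ₀nI with n = 984 m⁻¹, so I = B/(μ₀n).
I = 4.03×10⁻³ / (4π×10⁻⁷ × 984) = 3.26 A.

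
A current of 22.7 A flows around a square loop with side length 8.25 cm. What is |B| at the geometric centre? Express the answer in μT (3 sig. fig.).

B ≈ 311 μT

Each side is a finite straight segment at perpendicular distance d = a/(2 tan(π/4)) = 0.04125 m from the centre, with end-angles ±π/4.
One side contributes B₁ = (μ₀I/4πd)·2 sin(π/4) = 7.78×10⁻⁵ T.
All 4 sides add in the same direction: B = 4 × 7.78×10⁻⁵ = 3.11×10⁻⁴ T.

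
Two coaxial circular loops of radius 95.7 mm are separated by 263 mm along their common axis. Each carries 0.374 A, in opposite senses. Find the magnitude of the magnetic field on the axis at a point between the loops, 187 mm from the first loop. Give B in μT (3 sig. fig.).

B ≈ 0.947 μT

Each loop contributes B = μ₀IR²/[2(R²+z²)^(3/2)] on the axis, with z measured from that loop.
Loop 1 (z = 0.187 m): B₁ = 2.32×10⁻⁷ T. Loop 2 (z = 0.076 m): B₂ = 1.18×10⁻⁶ T.
The fields oppose: B = |B₁ − B₂| = 9.47×10⁻⁷ T.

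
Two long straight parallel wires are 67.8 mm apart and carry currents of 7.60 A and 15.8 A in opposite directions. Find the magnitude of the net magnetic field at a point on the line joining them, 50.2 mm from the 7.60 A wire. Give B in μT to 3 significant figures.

B ≈ 210 μT

Each long wire gives B = μ₀I/(2πd). Distances are d₁ = 0.0502 m and d₂ = 0.0176 m.
B₁ = 3.03×10⁻⁵ T, B₂ = 1.80×10⁻⁴ T.
Between antiparallel currents both contributions point the same way, so they add. B = B₁ + B₂ = 3.03×10⁻⁵ + 1.80×10⁻⁴ = 2.10×10⁻⁴ T.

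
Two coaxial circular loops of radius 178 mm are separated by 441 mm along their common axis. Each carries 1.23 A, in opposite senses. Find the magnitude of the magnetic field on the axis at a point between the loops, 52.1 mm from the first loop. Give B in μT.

Each loop contributes B = μ₀IR²/[2(R²+z²)^(3/2)] on the axis, with z measured from that loop.
Loop 1 (z = 0.0521 m): B₁ = 3.84×10⁻⁶ T. Loop 2 (z = 0.3889 m): B₂ = 3.13×10⁻⁷ T.
The fields oppose: B = |B₁ − B₂| = 3.53×10⁻⁶ T.

B ≈ 3.53 μT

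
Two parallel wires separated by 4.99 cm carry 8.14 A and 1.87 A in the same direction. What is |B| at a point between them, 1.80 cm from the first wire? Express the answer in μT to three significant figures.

Each long wire gives B = μ₀I/(2πd). Distances are d₁ = 0.018 m and d₂ = 0.0319 m.
B₁ = 9.04×10⁻⁵ T, B₂ = 1.17×10⁻⁵ T.
Between parallel currents the two contributions point in opposite directions, so they subtract. B = |B₁ − B₂| = |9.04×10⁻⁵ − 1.17×10⁻⁵| = 7.87×10⁻⁵ T.

B ≈ 78.7 μT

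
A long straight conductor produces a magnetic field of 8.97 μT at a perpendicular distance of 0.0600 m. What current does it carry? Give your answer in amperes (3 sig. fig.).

I ≈ 2.69 A

For a long straight wire B = μ₀I/(2πd), so I = 2πdB/μ₀.
I = 2π × 0.06 × 8.97×10⁻⁶ / (4π×10⁻⁷) = 2.69 A.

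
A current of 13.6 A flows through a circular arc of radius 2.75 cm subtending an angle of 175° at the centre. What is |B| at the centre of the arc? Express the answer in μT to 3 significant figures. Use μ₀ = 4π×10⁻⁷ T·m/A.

The Biot–Savart field of a circular arc at its centre is B = μ₀Iφ/(4πR), with φ = 3.054 rad.
B = (4π×10⁻⁷ × 13.6 × 3.054) / (4π × 0.0275) = 1.51×10⁻⁴ T.

B ≈ 151 μT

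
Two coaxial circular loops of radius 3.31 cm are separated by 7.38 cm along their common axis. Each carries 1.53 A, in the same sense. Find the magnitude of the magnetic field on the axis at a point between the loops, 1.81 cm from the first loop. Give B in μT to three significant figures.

Each loop contributes B = μ₀IR²/[2(R²+z²)^(3/2)] on the axis, with z measured from that loop.
Loop 1 (z = 0.0181 m): B₁ = 1.96×10⁻⁵ T. Loop 2 (z = 0.0557 m): B₂ = 3.87×10⁻⁶ T.
The fields add: B = B₁ + B₂ = 2.35×10⁻⁵ T.

B ≈ 23.5 μT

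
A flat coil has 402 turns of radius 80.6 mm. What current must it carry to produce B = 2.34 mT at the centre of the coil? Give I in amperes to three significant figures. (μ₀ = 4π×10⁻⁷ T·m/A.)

For an N-turn coil, B = Nμ₀I/(2R) with R = 0.0806 m, so I = 2RB/(Nμ₀) = 2 × 0.0806 × 2.34×10⁻³ / (402 × 4π×10⁻⁷) = 0.747 A.

I ≈ 0.747 A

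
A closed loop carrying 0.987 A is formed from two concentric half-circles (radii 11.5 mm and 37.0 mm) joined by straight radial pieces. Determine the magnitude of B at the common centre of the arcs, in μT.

B ≈ 18.6 μT

The radial connectors point toward the centre, so dl × r̂ = 0 and they contribute nothing.
Each semicircle gives μ₀I/(4R): inner arc 2.70×10⁻⁵ T, outer arc 8.38×10⁻⁶ T.
The two arcs carry current in opposite angular senses, so their fields oppose: B = |2.70×10⁻⁵ − 8.38×10⁻⁶| = 1.86×10⁻⁵ T.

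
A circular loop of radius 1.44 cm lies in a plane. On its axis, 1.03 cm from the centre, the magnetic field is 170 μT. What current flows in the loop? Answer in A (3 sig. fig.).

On the axis of a loop, B = μ₀IR²/[2(R²+z²)^(3/2)], so I = 2B(R²+z²)^(3/2)/(μ₀R²).
R² + z² = 0.0002074 + 0.0001061 = 0.0003135 m²; raised to 3/2 gives 5.55×10⁻⁶ m³.
I = 2 × 1.70×10⁻⁴ × 5.55×10⁻⁶ / (1.26×10⁻⁶ × 0.0002074) = 7.24 A.

I ≈ 7.24 A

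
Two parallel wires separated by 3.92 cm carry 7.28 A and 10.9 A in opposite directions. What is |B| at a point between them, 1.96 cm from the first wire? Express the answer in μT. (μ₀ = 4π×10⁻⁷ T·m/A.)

Each long wire gives B = μ₀I/(2πd). Distances are d₁ = 0.0196 m and d₂ = 0.0196 m.
B₁ = 7.43×10⁻⁵ T, B₂ = 1.11×10⁻⁴ T.
Between antiparallel currents both contributions point the same way, so they add. B = B₁ + B₂ = 7.43×10⁻⁵ + 1.11×10⁻⁴ = 1.86×10⁻⁴ T.

B ≈ 186 μT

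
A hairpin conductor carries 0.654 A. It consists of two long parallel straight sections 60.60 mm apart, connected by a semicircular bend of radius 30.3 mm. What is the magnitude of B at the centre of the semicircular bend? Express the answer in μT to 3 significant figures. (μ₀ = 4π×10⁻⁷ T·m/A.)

The semicircular arc contributes B_arc = μ₀I·π/(4πR) = μ₀I/(4R) = 6.78×10⁻⁶ T.
Each semi-infinite lead is at perpendicular distance R = 0.0303 m from the centre, with the perpendicular foot at its near end, so it contributes μ₀I/(4πR); both point the same way, together 4.32×10⁻⁶ T.
Arc and leads all point the same direction: B = 6.78×10⁻⁶ + 4.32×10⁻⁶ = 1.11×10⁻⁵ T.

B ≈ 11.1 μT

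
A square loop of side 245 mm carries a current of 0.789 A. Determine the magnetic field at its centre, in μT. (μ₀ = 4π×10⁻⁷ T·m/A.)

Each side is a finite straight segment at perpendicular distance d = a/(2 tan(π/4)) = 0.1225 m from the centre, with end-angles ±π/4.
One side contributes B₁ = (μ₀I/4πd)·2 sin(π/4) = 9.11×10⁻⁷ T.
All 4 sides add in the same direction: B = 4 × 9.11×10⁻⁷ = 3.64×10⁻⁶ T.

B ≈ 3.64 μT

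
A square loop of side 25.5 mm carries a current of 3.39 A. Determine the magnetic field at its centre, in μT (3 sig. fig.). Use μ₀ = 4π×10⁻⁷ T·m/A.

B ≈ 150 μT

Each side is a finite straight segment at perpendicular distance d = a/(2 tan(π/4)) = 0.01275 m from the centre, with end-angles ±π/4.
One side contributes B₁ = (μ₀I/4πd)·2 sin(π/4) = 3.76×10⁻⁵ T.
All 4 sides add in the same direction: B = 4 × 3.76×10⁻⁵ = 1.50×10⁻⁴ T.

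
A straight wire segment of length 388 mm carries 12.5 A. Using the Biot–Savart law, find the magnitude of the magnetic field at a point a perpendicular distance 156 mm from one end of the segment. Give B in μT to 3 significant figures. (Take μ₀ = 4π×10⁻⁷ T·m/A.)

B ≈ 7.43 μT

For a finite straight segment, B = (μ₀I/4πd)(sinθ₁ + sinθ₂), where θ₁, θ₂ are the angles from the perpendicular to each end.
The perpendicular foot is at one end, so the two end-offsets along the wire are 0 and L = 0.388 m.
sinθ₁ = 0/√(0²+0.156²) = 0.0000; sinθ₂ = 0.388/√(0.388²+0.156²) = 0.9278.
B = (4π×10⁻⁷ × 12.5) / (4π × 0.156) × (0.0000 + 0.9278) = 7.43×10⁻⁶ T.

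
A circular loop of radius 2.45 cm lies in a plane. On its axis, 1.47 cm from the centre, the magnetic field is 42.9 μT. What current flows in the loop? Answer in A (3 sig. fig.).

On the axis of a loop, B = μ₀IR²/[2(R²+z²)^(3/2)], so I = 2B(R²+z²)^(3/2)/(μ₀R²).
R² + z² = 0.0006003 + 0.0002161 = 0.0008163 m²; raised to 3/2 gives 2.33×10⁻⁵ m³.
I = 2 × 4.29×10⁻⁵ × 2.33×10⁻⁵ / (1.26×10⁻⁶ × 0.0006003) = 2.65 A.

I ≈ 2.65 A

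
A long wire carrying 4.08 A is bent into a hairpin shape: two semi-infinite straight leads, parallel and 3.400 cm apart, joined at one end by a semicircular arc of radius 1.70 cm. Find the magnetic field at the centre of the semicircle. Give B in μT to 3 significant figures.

The semicircular arc contributes B_arc = μ₀I·π/(4πR) = μ₀I/(4R) = 7.54×10⁻⁵ T.
Each semi-infinite lead is at perpendicular distance R = 0.017 m from the centre, with the perpendicular foot at its near end, so it contributes μ₀I/(4πR); both point the same way, together 4.80×10⁻⁵ T.
Arc and leads all point the same direction: B = 7.54×10⁻⁵ + 4.80×10⁻⁵ = 1.23×10⁻⁴ T.

B ≈ 123 μT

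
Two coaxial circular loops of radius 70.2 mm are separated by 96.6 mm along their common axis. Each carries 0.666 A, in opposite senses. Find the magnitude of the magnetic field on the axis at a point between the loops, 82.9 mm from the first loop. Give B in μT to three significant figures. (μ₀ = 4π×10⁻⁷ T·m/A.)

B ≈ 4.03 μT

Each loop contributes B = μ₀IR²/[2(R²+z²)^(3/2)] on the axis, with z measured from that loop.
Loop 1 (z = 0.0829 m): B₁ = 1.61×10⁻⁶ T. Loop 2 (z = 0.0137 m): B₂ = 5.64×10⁻⁶ T.
The fields oppose: B = |B₁ − B₂| = 4.03×10⁻⁶ T.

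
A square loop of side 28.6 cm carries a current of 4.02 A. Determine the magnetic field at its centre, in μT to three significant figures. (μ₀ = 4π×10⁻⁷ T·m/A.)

Each side is a finite straight segment at perpendicular distance d = a/(2 tan(π/4)) = 0.143 m from the centre, with end-angles ±π/4.
One side contributes B₁ = (μ₀I/4πd)·2 sin(π/4) = 3.98×10⁻⁶ T.
All 4 sides add in the same direction: B = 4 × 3.98×10⁻⁶ = 1.59×10⁻⁵ T.

B ≈ 15.9 μT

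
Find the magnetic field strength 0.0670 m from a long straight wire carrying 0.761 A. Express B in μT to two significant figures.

B ≈ 2.3 μT

For an infinitely long straight wire, B = μ₀I/(2πd).
B = (4π×10⁻⁷ × 0.761) / (2π × 0.067) = 2.27×10⁻⁶ T.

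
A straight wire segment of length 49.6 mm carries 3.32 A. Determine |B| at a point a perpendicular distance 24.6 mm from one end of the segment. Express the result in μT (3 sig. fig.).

B ≈ 12.1 μT

For a finite straight segment, B = (μ₀I/4πd)(sinθ₁ + sinθ₂), where θ₁, θ₂ are the angles from the perpendicular to each end.
The perpendicular foot is at one end, so the two end-offsets along the wire are 0 and L = 0.0496 m.
sinθ₁ = 0/√(0²+0.0246²) = 0.0000; sinθ₂ = 0.0496/√(0.0496²+0.0246²) = 0.8959.
B = (4π×10⁻⁷ × 3.32) / (4π × 0.0246) × (0.0000 + 0.8959) = 1.21×10⁻⁵ T.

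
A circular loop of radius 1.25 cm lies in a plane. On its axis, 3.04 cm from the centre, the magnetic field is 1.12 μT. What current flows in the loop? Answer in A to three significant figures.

I ≈ 0.405 A

On the axis of a loop, B = μ₀IR²/[2(R²+z²)^(3/2)], so I = 2B(R²+z²)^(3/2)/(μ₀R²).
R² + z² = 0.0001563 + 0.0009242 = 0.00108 m²; raised to 3/2 gives 3.55×10⁻⁵ m³.
I = 2 × 1.12×10⁻⁶ × 3.55×10⁻⁵ / (1.26×10⁻⁶ × 0.0001563) = 0.405 A.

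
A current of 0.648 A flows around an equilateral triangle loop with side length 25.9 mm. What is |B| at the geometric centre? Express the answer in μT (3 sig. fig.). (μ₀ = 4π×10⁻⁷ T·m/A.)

B ≈ 45.0 μT

Each side is a finite straight segment at perpendicular distance d = a/(2 tan(π/3)) = 0.007477 m from the centre, with end-angles ±π/3.
One side contributes B₁ = (μ₀I/4πd)·2 sin(π/3) = 1.50×10⁻⁵ T.
All 3 sides add in the same direction: B = 3 × 1.50×10⁻⁵ = 4.50×10⁻⁵ T.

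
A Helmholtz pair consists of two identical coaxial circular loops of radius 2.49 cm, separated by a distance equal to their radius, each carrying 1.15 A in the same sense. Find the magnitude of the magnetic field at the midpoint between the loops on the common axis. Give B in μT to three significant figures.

Each loop contributes B = μ₀IR²/[2(R²+z²)^(3/2)] on the axis, with z measured from that loop.
Loop 1 (z = 0.01245 m): B₁ = 2.08×10⁻⁵ T. Loop 2 (z = 0.01245 m): B₂ = 2.08×10⁻⁵ T.
The fields add: B = B₁ + B₂ = 4.15×10⁻⁵ T.

B ≈ 41.5 μT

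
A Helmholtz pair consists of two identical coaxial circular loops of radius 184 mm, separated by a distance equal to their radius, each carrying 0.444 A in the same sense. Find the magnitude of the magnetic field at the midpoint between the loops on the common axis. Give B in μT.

Each loop contributes B = μ₀IR²/[2(R²+z²)^(3/2)] on the axis, with z measured from that loop.
Loop 1 (z = 0.092 m): B₁ = 1.08×10⁻⁶ T. Loop 2 (z = 0.092 m): B₂ = 1.08×10⁻⁶ T.
The fields add: B = B₁ + B₂ = 2.17×10⁻⁶ T.

B ≈ 2.17 μT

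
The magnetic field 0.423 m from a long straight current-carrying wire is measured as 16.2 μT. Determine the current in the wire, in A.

I ≈ 34.3 A

For a long straight wire B = μ₀I/(2πd), so I = 2πdB/μ₀.
I = 2π × 0.423 × 1.62×10⁻⁵ / (4π×10⁻⁷) = 34.3 A.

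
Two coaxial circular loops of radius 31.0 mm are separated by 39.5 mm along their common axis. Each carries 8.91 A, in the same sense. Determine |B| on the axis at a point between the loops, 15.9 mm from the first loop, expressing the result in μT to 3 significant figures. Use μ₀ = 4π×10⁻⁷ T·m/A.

B ≈ 218 μT

Each loop contributes B = μ₀IR²/[2(R²+z²)^(3/2)] on the axis, with z measured from that loop.
Loop 1 (z = 0.0159 m): B₁ = 1.27×10⁻⁴ T. Loop 2 (z = 0.0236 m): B₂ = 9.10×10⁻⁵ T.
The fields add: B = B₁ + B₂ = 2.18×10⁻⁴ T.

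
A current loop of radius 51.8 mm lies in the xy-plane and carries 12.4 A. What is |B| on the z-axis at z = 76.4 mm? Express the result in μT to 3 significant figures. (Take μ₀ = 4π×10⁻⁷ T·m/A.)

B ≈ 26.6 μT

On the axis of a circular loop, B = μ₀IR² / [2(R²+z²)^(3/2)].
R² + z² = (0.0518)² + (0.0764)² = 0.00852 m², and (R²+z²)^(3/2) = 7.86×10⁻⁴ m³.
B = (4π×10⁻⁷ × 12.4 × 0.002683) / (2 × 7.86×10⁻⁴) = 2.66×10⁻⁵ T.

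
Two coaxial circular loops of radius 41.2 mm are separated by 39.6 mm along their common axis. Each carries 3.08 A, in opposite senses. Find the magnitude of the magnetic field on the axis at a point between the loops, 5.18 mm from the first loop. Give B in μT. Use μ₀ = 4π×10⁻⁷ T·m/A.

B ≈ 24.6 μT

Each loop contributes B = μ₀IR²/[2(R²+z²)^(3/2)] on the axis, with z measured from that loop.
Loop 1 (z = 0.00518 m): B₁ = 4.59×10⁻⁵ T. Loop 2 (z = 0.03442 m): B₂ = 2.12×10⁻⁵ T.
The fields oppose: B = |B₁ − B₂| = 2.46×10⁻⁵ T.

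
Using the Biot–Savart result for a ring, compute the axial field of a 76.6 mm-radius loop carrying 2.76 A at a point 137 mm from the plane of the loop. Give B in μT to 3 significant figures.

B ≈ 2.63 μT

On the axis of a circular loop, B = μ₀IR² / [2(R²+z²)^(3/2)].
R² + z² = (0.0766)² + (0.137)² = 0.02464 m², and (R²+z²)^(3/2) = 3.87×10⁻³ m³.
B = (4π×10⁻⁷ × 2.76 × 0.005868) / (2 × 3.87×10⁻³) = 2.63×10⁻⁶ T.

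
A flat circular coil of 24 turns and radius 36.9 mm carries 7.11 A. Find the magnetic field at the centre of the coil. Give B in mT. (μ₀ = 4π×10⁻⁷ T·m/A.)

For an N-turn flat coil, B = Nμ₀I/(2R) with R = 0.0369 m.
B = 24 × 1.21×10⁻⁴ T = 2.91×10⁻³ T.

B ≈ 2.91 mT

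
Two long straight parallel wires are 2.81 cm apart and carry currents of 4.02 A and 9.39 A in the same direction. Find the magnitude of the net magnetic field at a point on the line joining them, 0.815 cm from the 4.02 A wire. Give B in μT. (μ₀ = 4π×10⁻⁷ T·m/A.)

B ≈ 4.51 μT

Each long wire gives B = μ₀I/(2πd). Distances are d₁ = 0.00815 m and d₂ = 0.01995 m.
B₁ = 9.87×10⁻⁵ T, B₂ = 9.41×10⁻⁵ T.
Between parallel currents the two contributions point in opposite directions, so they subtract. B = |B₁ − B₂| = |9.87×10⁻⁵ − 9.41×10⁻⁵| = 4.51×10⁻⁶ T.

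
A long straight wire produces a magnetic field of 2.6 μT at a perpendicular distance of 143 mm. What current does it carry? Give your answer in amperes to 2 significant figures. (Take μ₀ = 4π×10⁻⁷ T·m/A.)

For a long straight wire B = μ₀I/(2πd), so I = 2πdB/μ₀.
I = 2π × 0.143 × 2.60×10⁻⁶ / (4π×10⁻⁷) = 1.86 A.

I ≈ 1.9 A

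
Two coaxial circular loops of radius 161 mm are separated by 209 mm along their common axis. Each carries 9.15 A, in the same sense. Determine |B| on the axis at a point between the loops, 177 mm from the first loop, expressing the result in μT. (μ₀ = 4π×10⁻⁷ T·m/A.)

B ≈ 44.6 μT

Each loop contributes B = μ₀IR²/[2(R²+z²)^(3/2)] on the axis, with z measured from that loop.
Loop 1 (z = 0.177 m): B₁ = 1.09×10⁻⁵ T. Loop 2 (z = 0.032 m): B₂ = 3.37×10⁻⁵ T.
The fields add: B = B₁ + B₂ = 4.46×10⁻⁵ T.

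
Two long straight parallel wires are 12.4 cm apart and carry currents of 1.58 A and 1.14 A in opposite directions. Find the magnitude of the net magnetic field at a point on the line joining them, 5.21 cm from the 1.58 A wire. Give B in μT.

Each long wire gives B = μ₀I/(2πd). Distances are d₁ = 0.0521 m and d₂ = 0.0719 m.
B₁ = 6.07×10⁻⁶ T, B₂ = 3.17×10⁻⁶ T.
Between antiparallel currents both contributions point the same way, so they add. B = B₁ + B₂ = 6.07×10⁻⁶ + 3.17×10⁻⁶ = 9.24×10⁻⁶ T.

B ≈ 9.24 μT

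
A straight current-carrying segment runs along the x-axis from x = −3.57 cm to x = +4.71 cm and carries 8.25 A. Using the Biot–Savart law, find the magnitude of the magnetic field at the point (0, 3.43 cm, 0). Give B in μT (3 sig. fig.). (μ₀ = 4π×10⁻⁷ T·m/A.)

B ≈ 36.8 μT

For a finite straight segment, B = (μ₀I/4πd)(sinθ₁ + sinθ₂), where θ₁, θ₂ are the angles from the perpendicular to each end.
The perpendicular distance is d = 0.0343 m; the end-offsets along the wire are a = 0.0357 m and b = 0.0471 m.
sinθ₁ = 0.0357/√(0.0357²+0.0343²) = 0.7211; sinθ₂ = 0.0471/√(0.0471²+0.0343²) = 0.8084.
B = (4π×10⁻⁷ × 8.25) / (4π × 0.0343) × (0.7211 + 0.8084) = 3.68×10⁻⁵ T.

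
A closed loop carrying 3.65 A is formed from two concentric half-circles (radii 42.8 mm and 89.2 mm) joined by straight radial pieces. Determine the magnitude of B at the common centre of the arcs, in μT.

The radial connectors point toward the centre, so dl × r̂ = 0 and they contribute nothing.
Each semicircle gives μ₀I/(4R): inner arc 2.68×10⁻⁵ T, outer arc 1.29×10⁻⁵ T.
The two arcs carry current in opposite angular senses, so their fields oppose: B = |2.68×10⁻⁵ − 1.29×10⁻⁵| = 1.39×10⁻⁵ T.

B ≈ 13.9 μT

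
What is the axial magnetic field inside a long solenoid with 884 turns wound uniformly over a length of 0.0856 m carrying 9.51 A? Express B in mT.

Inside a long solenoid, B = μ₀nI with n = 1.033×10⁴ turns/m.
B = 4π×10⁻⁷ × 1.033×10⁴ × 9.51 = 0.123 T.

B ≈ 123 mT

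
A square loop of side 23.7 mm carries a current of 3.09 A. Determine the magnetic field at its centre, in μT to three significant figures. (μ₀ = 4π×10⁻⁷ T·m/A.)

Each side is a finite straight segment at perpendicular distance d = a/(2 tan(π/4)) = 0.01185 m from the centre, with end-angles ±π/4.
One side contributes B₁ = (μ₀I/4πd)·2 sin(π/4) = 3.69×10⁻⁵ T.
All 4 sides add in the same direction: B = 4 × 3.69×10⁻⁵ = 1.48×10⁻⁴ T.

B ≈ 148 μT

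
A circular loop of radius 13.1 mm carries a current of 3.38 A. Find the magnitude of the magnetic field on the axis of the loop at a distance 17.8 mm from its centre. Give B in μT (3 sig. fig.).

B ≈ 33.8 μT

On the axis of a circular loop, B = μ₀IR² / [2(R²+z²)^(3/2)].
R² + z² = (0.0131)² + (0.0178)² = 0.0004884 m², and (R²+z²)^(3/2) = 1.08×10⁻⁵ m³.
B = (4π×10⁻⁷ × 3.38 × 0.0001716) / (2 × 1.08×10⁻⁵) = 3.38×10⁻⁵ T.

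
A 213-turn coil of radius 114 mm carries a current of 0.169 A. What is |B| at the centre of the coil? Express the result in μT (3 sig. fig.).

For an N-turn flat coil, B = Nμ₀I/(2R) with R = 0.114 m.
B = 213 × 9.31×10⁻⁷ T = 1.98×10⁻⁴ T.

B ≈ 198 μT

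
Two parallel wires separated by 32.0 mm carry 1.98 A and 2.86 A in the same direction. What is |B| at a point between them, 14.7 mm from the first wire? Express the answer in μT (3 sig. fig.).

B ≈ 6.12 μT

Each long wire gives B = μ₀I/(2πd). Distances are d₁ = 0.0147 m and d₂ = 0.0173 m.
B₁ = 2.69×10⁻⁵ T, B₂ = 3.31×10⁻⁵ T.
Between parallel currents the two contributions point in opposite directions, so they subtract. B = |B₁ − B₂| = |2.69×10⁻⁵ − 3.31×10⁻⁵| = 6.12×10⁻⁶ T.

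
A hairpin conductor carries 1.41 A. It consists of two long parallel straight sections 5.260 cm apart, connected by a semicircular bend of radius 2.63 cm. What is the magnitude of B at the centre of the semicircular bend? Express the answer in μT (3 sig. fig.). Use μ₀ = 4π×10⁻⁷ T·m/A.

The semicircular arc contributes B_arc = μ₀I·π/(4πR) = μ₀I/(4R) = 1.68×10⁻⁵ T.
Each semi-infinite lead is at perpendicular distance R = 0.0263 m from the centre, with the perpendicular foot at its near end, so it contributes μ₀I/(4πR); both point the same way, together 1.07×10⁻⁵ T.
Arc and leads all point the same direction: B = 1.68×10⁻⁵ + 1.07×10⁻⁵ = 2.76×10⁻⁵ T.

B ≈ 27.6 μT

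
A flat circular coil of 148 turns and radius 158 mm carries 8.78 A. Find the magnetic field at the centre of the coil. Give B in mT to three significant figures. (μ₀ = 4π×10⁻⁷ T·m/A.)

For an N-turn flat coil, B = Nμ₀I/(2R) with R = 0.158 m.
B = 148 × 3.49×10⁻⁵ T = 5.17×10⁻³ T.

B ≈ 5.17 mT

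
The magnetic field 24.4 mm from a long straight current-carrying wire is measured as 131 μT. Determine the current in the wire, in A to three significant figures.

I ≈ 16.0 A

For a long straight wire B = μ₀I/(2πd), so I = 2πdB/μ₀.
I = 2π × 0.0244 × 1.31×10⁻⁴ / (4π×10⁻⁷) = 16.0 A.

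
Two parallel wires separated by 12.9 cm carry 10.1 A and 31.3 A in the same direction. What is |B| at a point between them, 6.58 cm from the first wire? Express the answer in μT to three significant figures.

Each long wire gives B = μ₀I/(2πd). Distances are d₁ = 0.0658 m and d₂ = 0.0632 m.
B₁ = 3.07×10⁻⁵ T, B₂ = 9.91×10⁻⁵ T.
Between parallel currents the two contributions point in opposite directions, so they subtract. B = |B₁ − B₂| = |3.07×10⁻⁵ − 9.91×10⁻⁵| = 6.84×10⁻⁵ T.

B ≈ 68.4 μT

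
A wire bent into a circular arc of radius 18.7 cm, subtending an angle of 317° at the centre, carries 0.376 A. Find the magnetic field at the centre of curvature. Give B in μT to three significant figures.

The Biot–Savart field of a circular arc at its centre is B = μ₀Iφ/(4πR), with φ = 5.533 rad.
B = (4π×10⁻⁷ × 0.376 × 5.533) / (4π × 0.187) = 1.11×10⁻⁶ T.

B ≈ 1.11 μT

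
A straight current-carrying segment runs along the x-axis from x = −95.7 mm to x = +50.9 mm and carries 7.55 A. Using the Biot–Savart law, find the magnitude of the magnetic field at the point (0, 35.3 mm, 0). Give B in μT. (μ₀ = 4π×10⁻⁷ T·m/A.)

B ≈ 37.6 μT

For a finite straight segment, B = (μ₀I/4πd)(sinθ₁ + sinθ₂), where θ₁, θ₂ are the angles from the perpendicular to each end.
The perpendicular distance is d = 0.0353 m; the end-offsets along the wire are a = 0.0957 m and b = 0.0509 m.
sinθ₁ = 0.0957/√(0.0957²+0.0353²) = 0.9382; sinθ₂ = 0.0509/√(0.0509²+0.0353²) = 0.8217.
B = (4π×10⁻⁷ × 7.55) / (4π × 0.0353) × (0.9382 + 0.8217) = 3.76×10⁻⁵ T.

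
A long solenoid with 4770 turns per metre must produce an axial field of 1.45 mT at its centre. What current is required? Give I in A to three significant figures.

I ≈ 0.242 A

Inside a long solenoid B = μ₀nI with n = 4770 m⁻¹, so I = B/(μ₀n).
I = 1.45×10⁻³ / (4π×10⁻⁷ × 4770) = 0.242 A.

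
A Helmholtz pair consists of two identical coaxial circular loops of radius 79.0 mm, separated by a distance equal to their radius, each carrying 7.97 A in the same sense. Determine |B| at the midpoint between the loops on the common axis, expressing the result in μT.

B ≈ 90.7 μT

Each loop contributes B = μ₀IR²/[2(R²+z²)^(3/2)] on the axis, with z measured from that loop.
Loop 1 (z = 0.0395 m): B₁ = 4.54×10⁻⁵ T. Loop 2 (z = 0.0395 m): B₂ = 4.54×10⁻⁵ T.
The fields add: B = B₁ + B₂ = 9.07×10⁻⁵ T.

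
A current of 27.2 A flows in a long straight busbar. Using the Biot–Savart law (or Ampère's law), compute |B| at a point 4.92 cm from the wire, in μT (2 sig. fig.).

For an infinitely long straight wire, B = μ₀I/(2πd).
B = (4π×10⁻⁷ × 27.2) / (2π × 0.0492) = 1.11×10⁻⁴ T.

B ≈ 110 μT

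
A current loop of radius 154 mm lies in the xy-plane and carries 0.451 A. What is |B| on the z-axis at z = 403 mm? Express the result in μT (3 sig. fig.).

B ≈ 0.0837 μT

On the axis of a circular loop, B = μ₀IR² / [2(R²+z²)^(3/2)].
R² + z² = (0.154)² + (0.403)² = 0.1861 m², and (R²+z²)^(3/2) = 8.03×10⁻² m³.
B = (4π×10⁻⁷ × 0.451 × 0.02372) / (2 × 8.03×10⁻²) = 8.37×10⁻⁸ T.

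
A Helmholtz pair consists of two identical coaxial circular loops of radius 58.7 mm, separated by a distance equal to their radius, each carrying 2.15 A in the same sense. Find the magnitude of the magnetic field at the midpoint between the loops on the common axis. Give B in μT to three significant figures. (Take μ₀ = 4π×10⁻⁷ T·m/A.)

B ≈ 32.9 μT

Each loop contributes B = μ₀IR²/[2(R²+z²)^(3/2)] on the axis, with z measured from that loop.
Loop 1 (z = 0.02935 m): B₁ = 1.65×10⁻⁵ T. Loop 2 (z = 0.02935 m): B₂ = 1.65×10⁻⁵ T.
The fields add: B = B₁ + B₂ = 3.29×10⁻⁵ T.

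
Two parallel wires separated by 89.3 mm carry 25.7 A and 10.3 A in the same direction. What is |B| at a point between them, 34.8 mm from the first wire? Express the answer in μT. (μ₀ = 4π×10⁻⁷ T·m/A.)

B ≈ 110 μT

Each long wire gives B = μ₀I/(2πd). Distances are d₁ = 0.0348 m and d₂ = 0.0545 m.
B₁ = 1.48×10⁻⁴ T, B₂ = 3.78×10⁻⁵ T.
Between parallel currents the two contributions point in opposite directions, so they subtract. B = |B₁ − B₂| = |1.48×10⁻⁴ − 3.78×10⁻⁵| = 1.10×10⁻⁴ T.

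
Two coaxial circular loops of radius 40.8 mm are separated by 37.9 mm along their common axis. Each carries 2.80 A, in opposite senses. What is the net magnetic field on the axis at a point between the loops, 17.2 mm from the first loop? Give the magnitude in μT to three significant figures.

Each loop contributes B = μ₀IR²/[2(R²+z²)^(3/2)] on the axis, with z measured from that loop.
Loop 1 (z = 0.0172 m): B₁ = 3.37×10⁻⁵ T. Loop 2 (z = 0.0207 m): B₂ = 3.06×10⁻⁵ T.
The fields oppose: B = |B₁ − B₂| = 3.16×10⁻⁶ T.

B ≈ 3.16 μT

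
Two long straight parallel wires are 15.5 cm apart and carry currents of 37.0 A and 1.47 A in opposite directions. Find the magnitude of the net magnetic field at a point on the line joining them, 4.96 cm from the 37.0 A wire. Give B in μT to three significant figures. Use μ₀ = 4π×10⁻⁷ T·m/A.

B ≈ 152 μT

Each long wire gives B = μ₀I/(2πd). Distances are d₁ = 0.0496 m and d₂ = 0.1054 m.
B₁ = 1.49×10⁻⁴ T, B₂ = 2.79×10⁻⁶ T.
Between antiparallel currents both contributions point the same way, so they add. B = B₁ + B₂ = 1.49×10⁻⁴ + 2.79×10⁻⁶ = 1.52×10⁻⁴ T.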